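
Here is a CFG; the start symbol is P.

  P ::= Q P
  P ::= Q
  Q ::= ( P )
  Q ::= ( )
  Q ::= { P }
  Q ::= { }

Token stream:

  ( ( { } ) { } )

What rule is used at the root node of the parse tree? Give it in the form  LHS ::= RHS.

[P [Q ( [P [Q ( [P [Q { }]] )] [P [Q { }]]] )]]

P ::= Q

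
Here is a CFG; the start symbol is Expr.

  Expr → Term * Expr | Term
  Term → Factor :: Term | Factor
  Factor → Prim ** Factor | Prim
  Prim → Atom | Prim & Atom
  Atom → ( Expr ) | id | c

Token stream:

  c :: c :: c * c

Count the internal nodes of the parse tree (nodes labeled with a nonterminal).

18

[Expr [Term [Factor [Prim [Atom c]]] :: [Term [Factor [Prim [Atom c]]] :: [Term [Factor [Prim [Atom c]]]]]] * [Expr [Term [Factor [Prim [Atom c]]]]]]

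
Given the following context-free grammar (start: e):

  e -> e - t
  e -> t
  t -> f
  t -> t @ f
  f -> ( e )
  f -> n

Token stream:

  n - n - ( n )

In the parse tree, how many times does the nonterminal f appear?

[e [e [e [t [f n]]] - [t [f n]]] - [t [f ( [e [t [f n]]] )]]]

4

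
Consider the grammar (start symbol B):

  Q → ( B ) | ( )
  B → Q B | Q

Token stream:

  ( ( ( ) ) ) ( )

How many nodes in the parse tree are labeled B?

4

[B [Q ( [B [Q ( [B [Q ( )]] )]] )] [B [Q ( )]]]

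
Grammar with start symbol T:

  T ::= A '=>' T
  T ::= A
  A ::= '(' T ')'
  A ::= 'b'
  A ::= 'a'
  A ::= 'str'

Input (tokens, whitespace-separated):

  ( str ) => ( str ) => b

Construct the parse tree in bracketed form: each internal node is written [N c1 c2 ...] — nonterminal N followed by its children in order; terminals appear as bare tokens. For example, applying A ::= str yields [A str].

T
A => T
( T ) => T
( A ) => T
( str ) => T
( str ) => A => T
( str ) => ( T ) => T
( str ) => ( A ) => T
( str ) => ( str ) => T
( str ) => ( str ) => A
( str ) => ( str ) => b

[T [A ( [T [A str]] )] => [T [A ( [T [A str]] )] => [T [A b]]]]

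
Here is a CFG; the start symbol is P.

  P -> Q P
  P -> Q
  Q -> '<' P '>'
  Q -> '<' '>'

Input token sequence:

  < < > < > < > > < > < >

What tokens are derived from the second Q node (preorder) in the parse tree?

< >

[P [Q < [P [Q < >] [P [Q < >] [P [Q < >]]]] >] [P [Q < >] [P [Q < >]]]]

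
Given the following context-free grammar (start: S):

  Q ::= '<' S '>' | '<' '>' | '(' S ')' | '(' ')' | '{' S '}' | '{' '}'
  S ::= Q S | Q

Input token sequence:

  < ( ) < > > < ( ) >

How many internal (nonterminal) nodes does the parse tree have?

10

[S [Q < [S [Q ( )] [S [Q < >]]] >] [S [Q < [S [Q ( )]] >]]]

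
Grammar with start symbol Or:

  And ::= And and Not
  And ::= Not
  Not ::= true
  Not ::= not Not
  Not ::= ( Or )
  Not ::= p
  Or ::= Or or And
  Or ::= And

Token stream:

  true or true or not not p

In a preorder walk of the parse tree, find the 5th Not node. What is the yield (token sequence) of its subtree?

[Or [Or [Or [And [Not true]]] or [And [Not true]]] or [And [Not not [Not not [Not p]]]]]

p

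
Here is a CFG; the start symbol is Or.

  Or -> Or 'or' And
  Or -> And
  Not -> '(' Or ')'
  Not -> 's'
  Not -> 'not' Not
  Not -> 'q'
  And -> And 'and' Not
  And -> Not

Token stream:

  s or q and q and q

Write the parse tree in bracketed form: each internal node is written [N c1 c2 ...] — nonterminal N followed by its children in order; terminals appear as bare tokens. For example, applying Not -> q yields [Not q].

[Or [Or [And [Not s]]] or [And [And [And [Not q]] and [Not q]] and [Not q]]]

Or
Or or And
And or And
Not or And
s or And
s or And and Not
s or And and Not and Not
s or Not and Not and Not
s or q and Not and Not
s or q and q and Not
s or q and q and q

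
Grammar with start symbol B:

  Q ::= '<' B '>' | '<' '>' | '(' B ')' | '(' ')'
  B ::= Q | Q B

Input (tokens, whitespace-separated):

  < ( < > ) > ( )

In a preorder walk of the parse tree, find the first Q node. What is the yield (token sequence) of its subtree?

< ( < > ) >

[B [Q < [B [Q ( [B [Q < >]] )]] >] [B [Q ( )]]]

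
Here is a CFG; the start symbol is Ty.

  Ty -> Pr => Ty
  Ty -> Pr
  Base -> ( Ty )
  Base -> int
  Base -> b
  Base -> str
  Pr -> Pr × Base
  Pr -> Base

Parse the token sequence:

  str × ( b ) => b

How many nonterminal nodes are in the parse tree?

11

[Ty [Pr [Pr [Base str]] × [Base ( [Ty [Pr [Base b]]] )]] => [Ty [Pr [Base b]]]]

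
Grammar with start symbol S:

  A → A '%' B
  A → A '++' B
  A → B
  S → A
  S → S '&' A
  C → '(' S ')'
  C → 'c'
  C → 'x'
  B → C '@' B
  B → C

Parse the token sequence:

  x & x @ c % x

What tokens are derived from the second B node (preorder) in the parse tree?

x @ c

[S [S [A [B [C x]]]] & [A [A [B [C x] @ [B [C c]]]] % [B [C x]]]]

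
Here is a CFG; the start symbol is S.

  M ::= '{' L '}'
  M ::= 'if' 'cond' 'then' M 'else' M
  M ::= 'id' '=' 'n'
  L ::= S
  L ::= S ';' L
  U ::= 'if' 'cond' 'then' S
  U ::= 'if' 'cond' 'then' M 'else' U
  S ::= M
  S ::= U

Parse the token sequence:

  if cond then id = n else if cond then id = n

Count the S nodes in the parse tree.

[S [U if cond then [M id = n] else [U if cond then [S [M id = n]]]]]

2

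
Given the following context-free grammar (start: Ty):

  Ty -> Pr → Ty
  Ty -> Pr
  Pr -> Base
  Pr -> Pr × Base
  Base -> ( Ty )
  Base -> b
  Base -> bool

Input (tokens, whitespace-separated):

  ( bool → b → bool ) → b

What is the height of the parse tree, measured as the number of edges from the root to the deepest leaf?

8

[Ty [Pr [Base ( [Ty [Pr [Base bool]] → [Ty [Pr [Base b]] → [Ty [Pr [Base bool]]]]] )]] → [Ty [Pr [Base b]]]]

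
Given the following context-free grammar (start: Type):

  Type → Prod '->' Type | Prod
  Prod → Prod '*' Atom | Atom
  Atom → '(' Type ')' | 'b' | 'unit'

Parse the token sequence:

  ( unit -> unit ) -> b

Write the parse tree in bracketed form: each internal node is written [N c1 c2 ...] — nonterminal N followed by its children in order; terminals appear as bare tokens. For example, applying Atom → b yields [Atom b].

Type
Prod -> Type
Atom -> Type
( Type ) -> Type
( Prod -> Type ) -> Type
( Atom -> Type ) -> Type
( unit -> Type ) -> Type
( unit -> Prod ) -> Type
( unit -> Atom ) -> Type
( unit -> unit ) -> Type
( unit -> unit ) -> Prod
( unit -> unit ) -> Atom
( unit -> unit ) -> b

[Type [Prod [Atom ( [Type [Prod [Atom unit]] -> [Type [Prod [Atom unit]]]] )]] -> [Type [Prod [Atom b]]]]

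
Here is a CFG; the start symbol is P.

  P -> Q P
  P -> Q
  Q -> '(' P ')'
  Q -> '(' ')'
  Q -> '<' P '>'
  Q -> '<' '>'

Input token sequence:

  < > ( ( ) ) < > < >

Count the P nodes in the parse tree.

[P [Q < >] [P [Q ( [P [Q ( )]] )] [P [Q < >] [P [Q < >]]]]]

5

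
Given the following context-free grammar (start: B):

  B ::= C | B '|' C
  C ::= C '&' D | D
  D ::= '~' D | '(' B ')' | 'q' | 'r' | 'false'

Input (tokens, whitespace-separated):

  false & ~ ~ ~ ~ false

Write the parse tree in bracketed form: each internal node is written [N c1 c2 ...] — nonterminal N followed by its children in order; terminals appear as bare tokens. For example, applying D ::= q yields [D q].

B
C
C & D
D & D
false & D
false & ~ D
false & ~ ~ D
false & ~ ~ ~ D
false & ~ ~ ~ ~ D
false & ~ ~ ~ ~ false

[B [C [C [D false]] & [D ~ [D ~ [D ~ [D ~ [D false]]]]]]]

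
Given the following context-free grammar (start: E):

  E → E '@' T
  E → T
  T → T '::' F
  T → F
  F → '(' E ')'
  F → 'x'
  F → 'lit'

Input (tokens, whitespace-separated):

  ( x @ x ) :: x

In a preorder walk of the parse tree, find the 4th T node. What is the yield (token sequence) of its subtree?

x

[E [T [T [F ( [E [E [T [F x]]] @ [T [F x]]] )]] :: [F x]]]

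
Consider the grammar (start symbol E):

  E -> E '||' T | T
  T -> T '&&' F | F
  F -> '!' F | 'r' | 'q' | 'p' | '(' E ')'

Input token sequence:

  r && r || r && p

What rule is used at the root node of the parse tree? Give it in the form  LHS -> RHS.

E -> E '||' T

[E [E [T [T [F r]] && [F r]]] || [T [T [F r]] && [F p]]]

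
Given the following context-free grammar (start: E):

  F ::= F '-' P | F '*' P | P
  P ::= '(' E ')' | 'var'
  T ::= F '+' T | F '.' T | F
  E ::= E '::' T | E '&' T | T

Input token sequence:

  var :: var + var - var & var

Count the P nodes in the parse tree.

[E [E [E [T [F [P var]]]] :: [T [F [P var]] + [T [F [F [P var]] - [P var]]]]] & [T [F [P var]]]]

5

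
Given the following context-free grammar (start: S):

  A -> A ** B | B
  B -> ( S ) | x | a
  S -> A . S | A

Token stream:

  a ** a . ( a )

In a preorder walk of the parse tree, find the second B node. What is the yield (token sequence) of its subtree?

a

[S [A [A [B a]] ** [B a]] . [S [A [B ( [S [A [B a]]] )]]]]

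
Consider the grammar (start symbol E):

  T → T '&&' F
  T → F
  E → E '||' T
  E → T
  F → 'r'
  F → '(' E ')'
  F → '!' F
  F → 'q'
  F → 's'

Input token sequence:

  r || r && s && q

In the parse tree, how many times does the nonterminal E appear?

[E [E [T [F r]]] || [T [T [T [F r]] && [F s]] && [F q]]]

2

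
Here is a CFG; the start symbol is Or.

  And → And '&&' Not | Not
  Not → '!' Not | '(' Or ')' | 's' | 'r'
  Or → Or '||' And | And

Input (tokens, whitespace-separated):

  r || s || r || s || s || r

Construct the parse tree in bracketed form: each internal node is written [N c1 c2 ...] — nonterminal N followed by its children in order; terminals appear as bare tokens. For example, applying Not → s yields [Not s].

Or
Or || And
Or || And || And
Or || And || And || And
Or || And || And || And || And
Or || And || And || And || And || And
And || And || And || And || And || And
Not || And || And || And || And || And
r || And || And || And || And || And
r || Not || And || And || And || And
r || s || And || And || And || And
r || s || Not || And || And || And
r || s || r || And || And || And
r || s || r || Not || And || And
r || s || r || s || And || And
r || s || r || s || Not || And
r || s || r || s || s || And
r || s || r || s || s || Not
r || s || r || s || s || r

[Or [Or [Or [Or [Or [Or [And [Not r]]] || [And [Not s]]] || [And [Not r]]] || [And [Not s]]] || [And [Not s]]] || [And [Not r]]]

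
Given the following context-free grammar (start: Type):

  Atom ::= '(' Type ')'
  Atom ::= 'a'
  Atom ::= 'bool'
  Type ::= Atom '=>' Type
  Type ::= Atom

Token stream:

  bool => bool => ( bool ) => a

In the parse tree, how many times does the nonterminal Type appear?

[Type [Atom bool] => [Type [Atom bool] => [Type [Atom ( [Type [Atom bool]] )] => [Type [Atom a]]]]]

5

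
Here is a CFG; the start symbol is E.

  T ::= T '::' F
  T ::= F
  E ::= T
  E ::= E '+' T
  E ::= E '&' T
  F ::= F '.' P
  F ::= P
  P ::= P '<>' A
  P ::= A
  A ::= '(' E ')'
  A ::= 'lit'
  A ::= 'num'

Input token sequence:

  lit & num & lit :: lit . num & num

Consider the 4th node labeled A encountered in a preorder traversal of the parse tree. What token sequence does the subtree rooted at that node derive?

lit

[E [E [E [E [T [F [P [A lit]]]]] & [T [F [P [A num]]]]] & [T [T [F [P [A lit]]]] :: [F [F [P [A lit]]] . [P [A num]]]]] & [T [F [P [A num]]]]]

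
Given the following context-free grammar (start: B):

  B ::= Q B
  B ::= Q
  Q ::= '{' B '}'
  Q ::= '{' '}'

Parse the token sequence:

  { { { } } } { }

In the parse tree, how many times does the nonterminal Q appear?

[B [Q { [B [Q { [B [Q { }]] }]] }] [B [Q { }]]]

4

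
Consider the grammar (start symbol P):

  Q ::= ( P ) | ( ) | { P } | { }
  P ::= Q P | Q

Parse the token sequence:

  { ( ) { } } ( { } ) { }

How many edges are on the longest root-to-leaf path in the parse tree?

[P [Q { [P [Q ( )] [P [Q { }]]] }] [P [Q ( [P [Q { }]] )] [P [Q { }]]]]

5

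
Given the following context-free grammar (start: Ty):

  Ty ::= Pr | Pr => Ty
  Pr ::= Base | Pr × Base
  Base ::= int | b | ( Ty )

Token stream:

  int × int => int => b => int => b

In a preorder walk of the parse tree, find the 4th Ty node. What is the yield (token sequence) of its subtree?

[Ty [Pr [Pr [Base int]] × [Base int]] => [Ty [Pr [Base int]] => [Ty [Pr [Base b]] => [Ty [Pr [Base int]] => [Ty [Pr [Base b]]]]]]]

int => b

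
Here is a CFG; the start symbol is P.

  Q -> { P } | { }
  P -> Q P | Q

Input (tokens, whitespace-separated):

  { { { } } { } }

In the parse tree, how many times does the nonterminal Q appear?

[P [Q { [P [Q { [P [Q { }]] }] [P [Q { }]]] }]]

4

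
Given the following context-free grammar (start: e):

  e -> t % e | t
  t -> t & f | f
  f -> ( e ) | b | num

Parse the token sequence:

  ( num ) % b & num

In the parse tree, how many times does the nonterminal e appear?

3

[e [t [f ( [e [t [f num]]] )]] % [e [t [t [f b]] & [f num]]]]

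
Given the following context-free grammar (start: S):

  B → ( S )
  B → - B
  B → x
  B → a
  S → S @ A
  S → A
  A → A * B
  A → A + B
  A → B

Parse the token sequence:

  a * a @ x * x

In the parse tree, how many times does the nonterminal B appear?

[S [S [A [A [B a]] * [B a]]] @ [A [A [B x]] * [B x]]]

4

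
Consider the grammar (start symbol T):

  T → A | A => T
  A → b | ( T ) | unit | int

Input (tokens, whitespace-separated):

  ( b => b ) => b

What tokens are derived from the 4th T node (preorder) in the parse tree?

[T [A ( [T [A b] => [T [A b]]] )] => [T [A b]]]

b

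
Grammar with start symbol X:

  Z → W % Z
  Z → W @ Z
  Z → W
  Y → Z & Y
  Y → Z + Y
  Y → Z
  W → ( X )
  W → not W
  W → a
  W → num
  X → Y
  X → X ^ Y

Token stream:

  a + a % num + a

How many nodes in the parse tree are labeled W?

4

[X [Y [Z [W a]] + [Y [Z [W a] % [Z [W num]]] + [Y [Z [W a]]]]]]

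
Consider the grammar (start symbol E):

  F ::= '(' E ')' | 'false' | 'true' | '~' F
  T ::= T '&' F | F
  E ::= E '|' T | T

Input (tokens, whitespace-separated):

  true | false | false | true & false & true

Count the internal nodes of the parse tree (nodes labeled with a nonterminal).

[E [E [E [E [T [F true]]] | [T [F false]]] | [T [F false]]] | [T [T [T [F true]] & [F false]] & [F true]]]

16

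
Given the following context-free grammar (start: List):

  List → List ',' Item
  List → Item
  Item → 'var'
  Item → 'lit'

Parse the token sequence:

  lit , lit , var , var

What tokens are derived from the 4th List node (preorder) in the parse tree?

[List [List [List [List [Item lit]] , [Item lit]] , [Item var]] , [Item var]]

lit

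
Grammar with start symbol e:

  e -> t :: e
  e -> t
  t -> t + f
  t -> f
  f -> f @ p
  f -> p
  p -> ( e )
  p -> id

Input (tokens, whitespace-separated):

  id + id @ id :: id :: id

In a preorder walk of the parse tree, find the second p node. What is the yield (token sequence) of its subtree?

[e [t [t [f [p id]]] + [f [f [p id]] @ [p id]]] :: [e [t [f [p id]]] :: [e [t [f [p id]]]]]]

id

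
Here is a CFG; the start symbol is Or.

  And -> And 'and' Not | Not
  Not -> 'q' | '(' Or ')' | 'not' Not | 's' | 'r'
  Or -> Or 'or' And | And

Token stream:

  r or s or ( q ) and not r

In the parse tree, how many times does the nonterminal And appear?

5

[Or [Or [Or [And [Not r]]] or [And [Not s]]] or [And [And [Not ( [Or [And [Not q]]] )]] and [Not not [Not r]]]]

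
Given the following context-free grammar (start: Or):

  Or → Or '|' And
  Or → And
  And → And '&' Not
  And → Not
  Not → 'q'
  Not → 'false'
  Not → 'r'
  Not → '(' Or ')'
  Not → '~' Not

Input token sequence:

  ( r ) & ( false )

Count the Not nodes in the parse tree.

4

[Or [And [And [Not ( [Or [And [Not r]]] )]] & [Not ( [Or [And [Not false]]] )]]]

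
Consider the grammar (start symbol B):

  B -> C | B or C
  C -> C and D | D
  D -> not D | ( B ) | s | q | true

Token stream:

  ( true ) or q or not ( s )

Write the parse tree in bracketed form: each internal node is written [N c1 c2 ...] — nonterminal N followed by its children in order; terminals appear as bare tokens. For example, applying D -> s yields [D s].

[B [B [B [C [D ( [B [C [D true]]] )]]] or [C [D q]]] or [C [D not [D ( [B [C [D s]]] )]]]]

B
B or C
B or C or C
C or C or C
D or C or C
( B ) or C or C
( C ) or C or C
( D ) or C or C
( true ) or C or C
( true ) or D or C
( true ) or q or C
( true ) or q or D
( true ) or q or not D
( true ) or q or not ( B )
( true ) or q or not ( C )
( true ) or q or not ( D )
( true ) or q or not ( s )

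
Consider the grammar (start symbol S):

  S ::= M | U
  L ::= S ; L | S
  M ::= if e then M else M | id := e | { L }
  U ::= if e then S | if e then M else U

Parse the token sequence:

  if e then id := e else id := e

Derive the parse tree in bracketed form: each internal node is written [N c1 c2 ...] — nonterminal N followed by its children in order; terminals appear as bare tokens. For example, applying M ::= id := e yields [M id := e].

[S [M if e then [M id := e] else [M id := e]]]

S
M
if e then M else M
if e then id := e else M
if e then id := e else id := e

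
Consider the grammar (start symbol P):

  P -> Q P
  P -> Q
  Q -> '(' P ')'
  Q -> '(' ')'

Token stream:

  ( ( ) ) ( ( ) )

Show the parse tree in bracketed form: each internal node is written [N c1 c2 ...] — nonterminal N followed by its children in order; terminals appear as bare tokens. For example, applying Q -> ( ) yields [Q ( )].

[P [Q ( [P [Q ( )]] )] [P [Q ( [P [Q ( )]] )]]]

P
Q P
( P ) P
( Q ) P
( ( ) ) P
( ( ) ) Q
( ( ) ) ( P )
( ( ) ) ( Q )
( ( ) ) ( ( ) )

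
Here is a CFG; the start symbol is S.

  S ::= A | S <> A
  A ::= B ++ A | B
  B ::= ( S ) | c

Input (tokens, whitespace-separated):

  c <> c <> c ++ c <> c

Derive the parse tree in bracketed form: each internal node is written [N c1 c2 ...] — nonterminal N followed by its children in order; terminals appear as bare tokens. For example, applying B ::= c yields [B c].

S
S <> A
S <> A <> A
S <> A <> A <> A
A <> A <> A <> A
B <> A <> A <> A
c <> A <> A <> A
c <> B <> A <> A
c <> c <> A <> A
c <> c <> B ++ A <> A
c <> c <> c ++ A <> A
c <> c <> c ++ B <> A
c <> c <> c ++ c <> A
c <> c <> c ++ c <> B
c <> c <> c ++ c <> c

[S [S [S [S [A [B c]]] <> [A [B c]]] <> [A [B c] ++ [A [B c]]]] <> [A [B c]]]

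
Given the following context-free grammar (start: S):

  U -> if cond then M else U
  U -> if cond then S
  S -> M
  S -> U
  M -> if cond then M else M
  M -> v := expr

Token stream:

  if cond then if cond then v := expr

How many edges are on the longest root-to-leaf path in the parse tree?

6

[S [U if cond then [S [U if cond then [S [M v := expr]]]]]]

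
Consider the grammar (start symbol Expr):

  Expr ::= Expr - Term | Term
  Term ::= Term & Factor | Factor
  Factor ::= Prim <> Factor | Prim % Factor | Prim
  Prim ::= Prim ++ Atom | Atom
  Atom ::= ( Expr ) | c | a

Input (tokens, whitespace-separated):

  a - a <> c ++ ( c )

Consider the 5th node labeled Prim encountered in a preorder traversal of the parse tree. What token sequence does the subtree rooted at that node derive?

c

[Expr [Expr [Term [Factor [Prim [Atom a]]]]] - [Term [Factor [Prim [Atom a]] <> [Factor [Prim [Prim [Atom c]] ++ [Atom ( [Expr [Term [Factor [Prim [Atom c]]]]] )]]]]]]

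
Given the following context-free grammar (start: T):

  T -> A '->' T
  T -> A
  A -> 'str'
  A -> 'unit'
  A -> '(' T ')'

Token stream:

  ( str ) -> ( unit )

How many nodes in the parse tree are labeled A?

4

[T [A ( [T [A str]] )] -> [T [A ( [T [A unit]] )]]]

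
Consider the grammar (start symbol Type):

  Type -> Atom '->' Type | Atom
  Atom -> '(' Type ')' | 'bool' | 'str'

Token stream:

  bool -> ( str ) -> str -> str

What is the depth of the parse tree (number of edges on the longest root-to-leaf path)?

[Type [Atom bool] -> [Type [Atom ( [Type [Atom str]] )] -> [Type [Atom str] -> [Type [Atom str]]]]]

5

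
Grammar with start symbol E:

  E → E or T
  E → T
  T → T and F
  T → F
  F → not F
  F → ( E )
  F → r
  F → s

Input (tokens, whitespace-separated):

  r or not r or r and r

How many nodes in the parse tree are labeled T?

[E [E [E [T [F r]]] or [T [F not [F r]]]] or [T [T [F r]] and [F r]]]

4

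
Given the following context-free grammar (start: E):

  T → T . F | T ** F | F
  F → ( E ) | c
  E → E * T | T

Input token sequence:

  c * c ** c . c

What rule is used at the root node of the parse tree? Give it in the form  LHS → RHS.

E → E * T

[E [E [T [F c]]] * [T [T [T [F c]] ** [F c]] . [F c]]]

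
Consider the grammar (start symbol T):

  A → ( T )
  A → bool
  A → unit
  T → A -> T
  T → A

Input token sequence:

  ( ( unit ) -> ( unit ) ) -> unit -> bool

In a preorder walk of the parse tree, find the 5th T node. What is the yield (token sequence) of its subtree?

unit

[T [A ( [T [A ( [T [A unit]] )] -> [T [A ( [T [A unit]] )]]] )] -> [T [A unit] -> [T [A bool]]]]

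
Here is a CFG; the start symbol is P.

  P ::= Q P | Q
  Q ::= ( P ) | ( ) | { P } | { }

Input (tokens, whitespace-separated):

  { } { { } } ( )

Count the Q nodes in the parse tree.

4

[P [Q { }] [P [Q { [P [Q { }]] }] [P [Q ( )]]]]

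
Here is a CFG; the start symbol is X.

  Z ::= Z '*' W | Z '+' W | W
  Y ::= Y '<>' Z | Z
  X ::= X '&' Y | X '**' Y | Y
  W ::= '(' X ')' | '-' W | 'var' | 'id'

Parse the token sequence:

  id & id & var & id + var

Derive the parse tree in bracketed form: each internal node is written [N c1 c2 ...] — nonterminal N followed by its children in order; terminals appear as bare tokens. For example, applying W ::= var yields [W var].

[X [X [X [X [Y [Z [W id]]]] & [Y [Z [W id]]]] & [Y [Z [W var]]]] & [Y [Z [Z [W id]] + [W var]]]]

X
X & Y
X & Y & Y
X & Y & Y & Y
Y & Y & Y & Y
Z & Y & Y & Y
W & Y & Y & Y
id & Y & Y & Y
id & Z & Y & Y
id & W & Y & Y
id & id & Y & Y
id & id & Z & Y
id & id & W & Y
id & id & var & Y
id & id & var & Z
id & id & var & Z + W
id & id & var & W + W
id & id & var & id + W
id & id & var & id + var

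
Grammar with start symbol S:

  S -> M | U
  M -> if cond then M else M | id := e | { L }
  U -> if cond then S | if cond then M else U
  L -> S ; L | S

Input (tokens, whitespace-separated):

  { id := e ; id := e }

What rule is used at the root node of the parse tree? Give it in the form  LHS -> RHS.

[S [M { [L [S [M id := e]] ; [L [S [M id := e]]]] }]]

S -> M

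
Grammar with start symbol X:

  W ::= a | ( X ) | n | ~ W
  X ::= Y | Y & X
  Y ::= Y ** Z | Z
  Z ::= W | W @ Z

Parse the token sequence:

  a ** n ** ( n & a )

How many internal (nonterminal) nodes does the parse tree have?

18

[X [Y [Y [Y [Z [W a]]] ** [Z [W n]]] ** [Z [W ( [X [Y [Z [W n]]] & [X [Y [Z [W a]]]]] )]]]]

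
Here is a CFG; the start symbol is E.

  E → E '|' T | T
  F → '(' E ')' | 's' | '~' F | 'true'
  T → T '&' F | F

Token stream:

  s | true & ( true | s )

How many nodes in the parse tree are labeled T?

5

[E [E [T [F s]]] | [T [T [F true]] & [F ( [E [E [T [F true]]] | [T [F s]]] )]]]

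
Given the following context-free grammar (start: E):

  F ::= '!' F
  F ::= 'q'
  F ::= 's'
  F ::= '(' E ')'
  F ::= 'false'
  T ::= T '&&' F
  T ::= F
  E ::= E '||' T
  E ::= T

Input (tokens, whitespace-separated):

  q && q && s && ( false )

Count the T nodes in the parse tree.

5

[E [T [T [T [T [F q]] && [F q]] && [F s]] && [F ( [E [T [F false]]] )]]]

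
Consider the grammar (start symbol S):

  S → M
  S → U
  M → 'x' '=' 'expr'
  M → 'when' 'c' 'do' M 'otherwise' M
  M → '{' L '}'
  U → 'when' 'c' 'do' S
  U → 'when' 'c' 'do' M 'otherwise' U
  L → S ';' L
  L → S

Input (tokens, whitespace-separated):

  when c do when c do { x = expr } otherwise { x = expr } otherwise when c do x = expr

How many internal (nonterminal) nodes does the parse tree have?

14

[S [U when c do [M when c do [M { [L [S [M x = expr]]] }] otherwise [M { [L [S [M x = expr]]] }]] otherwise [U when c do [S [M x = expr]]]]]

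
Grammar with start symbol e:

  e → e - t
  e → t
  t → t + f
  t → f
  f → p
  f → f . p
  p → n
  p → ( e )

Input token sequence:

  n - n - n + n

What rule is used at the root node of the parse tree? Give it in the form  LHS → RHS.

[e [e [e [t [f [p n]]]] - [t [f [p n]]]] - [t [t [f [p n]]] + [f [p n]]]]

e → e - t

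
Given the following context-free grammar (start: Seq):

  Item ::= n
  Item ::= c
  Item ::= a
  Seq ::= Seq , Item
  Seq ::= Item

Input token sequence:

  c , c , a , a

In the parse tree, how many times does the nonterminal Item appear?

[Seq [Seq [Seq [Seq [Item c]] , [Item c]] , [Item a]] , [Item a]]

4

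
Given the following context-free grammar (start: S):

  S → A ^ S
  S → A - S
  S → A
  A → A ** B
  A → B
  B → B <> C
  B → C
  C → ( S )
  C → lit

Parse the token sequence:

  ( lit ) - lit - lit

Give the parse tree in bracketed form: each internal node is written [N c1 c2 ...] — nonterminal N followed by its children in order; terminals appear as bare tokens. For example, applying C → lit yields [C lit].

S
A - S
B - S
C - S
( S ) - S
( A ) - S
( B ) - S
( C ) - S
( lit ) - S
( lit ) - A - S
( lit ) - B - S
( lit ) - C - S
( lit ) - lit - S
( lit ) - lit - A
( lit ) - lit - B
( lit ) - lit - C
( lit ) - lit - lit

[S [A [B [C ( [S [A [B [C lit]]]] )]]] - [S [A [B [C lit]]] - [S [A [B [C lit]]]]]]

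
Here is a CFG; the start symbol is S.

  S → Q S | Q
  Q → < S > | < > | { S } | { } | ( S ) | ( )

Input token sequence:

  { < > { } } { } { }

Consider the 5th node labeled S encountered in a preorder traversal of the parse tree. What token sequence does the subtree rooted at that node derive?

[S [Q { [S [Q < >] [S [Q { }]]] }] [S [Q { }] [S [Q { }]]]]

{ }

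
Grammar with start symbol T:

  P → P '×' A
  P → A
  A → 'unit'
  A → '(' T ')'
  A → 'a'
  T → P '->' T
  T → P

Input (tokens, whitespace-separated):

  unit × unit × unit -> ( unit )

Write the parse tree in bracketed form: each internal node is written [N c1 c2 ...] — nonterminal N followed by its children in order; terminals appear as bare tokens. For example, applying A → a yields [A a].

[T [P [P [P [A unit]] × [A unit]] × [A unit]] -> [T [P [A ( [T [P [A unit]]] )]]]]

T
P -> T
P × A -> T
P × A × A -> T
A × A × A -> T
unit × A × A -> T
unit × unit × A -> T
unit × unit × unit -> T
unit × unit × unit -> P
unit × unit × unit -> A
unit × unit × unit -> ( T )
unit × unit × unit -> ( P )
unit × unit × unit -> ( A )
unit × unit × unit -> ( unit )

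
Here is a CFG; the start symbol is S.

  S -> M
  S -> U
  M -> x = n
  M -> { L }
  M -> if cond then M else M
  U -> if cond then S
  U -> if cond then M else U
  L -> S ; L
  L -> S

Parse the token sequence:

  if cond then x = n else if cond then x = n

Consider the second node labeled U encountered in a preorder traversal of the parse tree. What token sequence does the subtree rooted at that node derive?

if cond then x = n

[S [U if cond then [M x = n] else [U if cond then [S [M x = n]]]]]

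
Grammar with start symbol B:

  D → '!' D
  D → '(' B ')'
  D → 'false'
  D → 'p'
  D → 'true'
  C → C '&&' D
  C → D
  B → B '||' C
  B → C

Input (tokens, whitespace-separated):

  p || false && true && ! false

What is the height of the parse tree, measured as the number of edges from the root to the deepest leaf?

[B [B [C [D p]]] || [C [C [C [D false]] && [D true]] && [D ! [D false]]]]

5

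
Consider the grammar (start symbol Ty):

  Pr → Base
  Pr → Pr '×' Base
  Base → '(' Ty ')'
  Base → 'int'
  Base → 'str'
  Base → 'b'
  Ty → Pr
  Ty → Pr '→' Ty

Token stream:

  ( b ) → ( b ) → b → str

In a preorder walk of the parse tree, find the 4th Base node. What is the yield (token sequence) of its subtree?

[Ty [Pr [Base ( [Ty [Pr [Base b]]] )]] → [Ty [Pr [Base ( [Ty [Pr [Base b]]] )]] → [Ty [Pr [Base b]] → [Ty [Pr [Base str]]]]]]

b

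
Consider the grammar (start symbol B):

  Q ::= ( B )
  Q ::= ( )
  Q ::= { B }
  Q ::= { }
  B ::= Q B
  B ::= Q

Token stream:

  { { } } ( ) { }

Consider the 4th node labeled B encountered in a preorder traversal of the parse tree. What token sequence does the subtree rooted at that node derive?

[B [Q { [B [Q { }]] }] [B [Q ( )] [B [Q { }]]]]

{ }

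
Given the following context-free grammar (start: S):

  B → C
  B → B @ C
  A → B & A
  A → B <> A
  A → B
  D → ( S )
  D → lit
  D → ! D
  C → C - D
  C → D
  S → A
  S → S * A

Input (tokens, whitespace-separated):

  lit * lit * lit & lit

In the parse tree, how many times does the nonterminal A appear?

[S [S [S [A [B [C [D lit]]]]] * [A [B [C [D lit]]]]] * [A [B [C [D lit]]] & [A [B [C [D lit]]]]]]

4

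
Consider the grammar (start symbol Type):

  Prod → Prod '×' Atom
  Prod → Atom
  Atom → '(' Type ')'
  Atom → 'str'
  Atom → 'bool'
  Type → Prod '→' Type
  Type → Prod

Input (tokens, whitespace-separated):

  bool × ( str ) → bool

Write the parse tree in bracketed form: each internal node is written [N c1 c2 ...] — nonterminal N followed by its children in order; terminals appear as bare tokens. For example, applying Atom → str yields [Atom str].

[Type [Prod [Prod [Atom bool]] × [Atom ( [Type [Prod [Atom str]]] )]] → [Type [Prod [Atom bool]]]]

Type
Prod → Type
Prod × Atom → Type
Atom × Atom → Type
bool × Atom → Type
bool × ( Type ) → Type
bool × ( Prod ) → Type
bool × ( Atom ) → Type
bool × ( str ) → Type
bool × ( str ) → Prod
bool × ( str ) → Atom
bool × ( str ) → bool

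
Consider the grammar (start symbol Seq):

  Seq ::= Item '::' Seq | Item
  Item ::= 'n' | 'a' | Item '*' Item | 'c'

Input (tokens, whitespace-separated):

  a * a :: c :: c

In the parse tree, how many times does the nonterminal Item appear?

[Seq [Item [Item a] * [Item a]] :: [Seq [Item c] :: [Seq [Item c]]]]

5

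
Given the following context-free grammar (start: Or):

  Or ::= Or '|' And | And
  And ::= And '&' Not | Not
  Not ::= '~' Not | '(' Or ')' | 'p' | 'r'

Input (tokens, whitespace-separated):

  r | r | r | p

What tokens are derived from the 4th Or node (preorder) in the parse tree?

r

[Or [Or [Or [Or [And [Not r]]] | [And [Not r]]] | [And [Not r]]] | [And [Not p]]]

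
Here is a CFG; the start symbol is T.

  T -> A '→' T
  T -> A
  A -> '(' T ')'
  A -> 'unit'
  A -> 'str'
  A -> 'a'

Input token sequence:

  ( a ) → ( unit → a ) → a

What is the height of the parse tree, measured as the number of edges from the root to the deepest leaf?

6

[T [A ( [T [A a]] )] → [T [A ( [T [A unit] → [T [A a]]] )] → [T [A a]]]]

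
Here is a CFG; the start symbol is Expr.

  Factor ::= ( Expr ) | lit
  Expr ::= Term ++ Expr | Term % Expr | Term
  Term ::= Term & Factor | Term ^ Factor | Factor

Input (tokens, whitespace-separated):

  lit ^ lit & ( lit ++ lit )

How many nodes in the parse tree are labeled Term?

[Expr [Term [Term [Term [Factor lit]] ^ [Factor lit]] & [Factor ( [Expr [Term [Factor lit]] ++ [Expr [Term [Factor lit]]]] )]]]

5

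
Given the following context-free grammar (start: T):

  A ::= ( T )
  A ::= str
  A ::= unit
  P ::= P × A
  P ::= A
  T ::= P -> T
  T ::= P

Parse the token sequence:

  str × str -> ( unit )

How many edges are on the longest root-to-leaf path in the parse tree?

[T [P [P [A str]] × [A str]] -> [T [P [A ( [T [P [A unit]]] )]]]]

7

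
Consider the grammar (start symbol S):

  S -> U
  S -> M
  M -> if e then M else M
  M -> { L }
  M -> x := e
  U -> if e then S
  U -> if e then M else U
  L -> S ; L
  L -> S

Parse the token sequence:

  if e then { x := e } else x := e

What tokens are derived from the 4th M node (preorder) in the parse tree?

[S [M if e then [M { [L [S [M x := e]]] }] else [M x := e]]]

x := e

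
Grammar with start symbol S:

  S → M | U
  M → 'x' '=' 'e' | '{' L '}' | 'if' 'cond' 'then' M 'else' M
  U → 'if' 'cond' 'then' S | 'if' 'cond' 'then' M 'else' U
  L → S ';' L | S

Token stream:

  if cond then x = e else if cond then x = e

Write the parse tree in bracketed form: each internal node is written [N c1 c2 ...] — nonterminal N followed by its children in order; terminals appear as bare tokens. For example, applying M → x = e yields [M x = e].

S
U
if cond then M else U
if cond then x = e else U
if cond then x = e else if cond then S
if cond then x = e else if cond then M
if cond then x = e else if cond then x = e

[S [U if cond then [M x = e] else [U if cond then [S [M x = e]]]]]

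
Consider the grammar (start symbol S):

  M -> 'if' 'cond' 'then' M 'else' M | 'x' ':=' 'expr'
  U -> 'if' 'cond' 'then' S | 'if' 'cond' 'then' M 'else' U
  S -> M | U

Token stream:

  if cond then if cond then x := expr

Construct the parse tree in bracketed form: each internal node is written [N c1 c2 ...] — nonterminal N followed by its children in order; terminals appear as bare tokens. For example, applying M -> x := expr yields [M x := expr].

S
U
if cond then S
if cond then U
if cond then if cond then S
if cond then if cond then M
if cond then if cond then x := expr

[S [U if cond then [S [U if cond then [S [M x := expr]]]]]]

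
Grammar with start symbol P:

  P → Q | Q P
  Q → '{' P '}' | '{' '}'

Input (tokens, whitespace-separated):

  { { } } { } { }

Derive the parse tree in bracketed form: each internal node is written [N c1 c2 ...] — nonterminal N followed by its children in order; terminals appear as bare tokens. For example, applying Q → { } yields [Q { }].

P
Q P
{ P } P
{ Q } P
{ { } } P
{ { } } Q P
{ { } } { } P
{ { } } { } Q
{ { } } { } { }

[P [Q { [P [Q { }]] }] [P [Q { }] [P [Q { }]]]]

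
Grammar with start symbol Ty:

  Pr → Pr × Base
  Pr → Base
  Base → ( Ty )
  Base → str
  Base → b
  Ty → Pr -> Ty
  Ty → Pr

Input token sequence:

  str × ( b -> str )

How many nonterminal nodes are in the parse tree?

[Ty [Pr [Pr [Base str]] × [Base ( [Ty [Pr [Base b]] -> [Ty [Pr [Base str]]]] )]]]

11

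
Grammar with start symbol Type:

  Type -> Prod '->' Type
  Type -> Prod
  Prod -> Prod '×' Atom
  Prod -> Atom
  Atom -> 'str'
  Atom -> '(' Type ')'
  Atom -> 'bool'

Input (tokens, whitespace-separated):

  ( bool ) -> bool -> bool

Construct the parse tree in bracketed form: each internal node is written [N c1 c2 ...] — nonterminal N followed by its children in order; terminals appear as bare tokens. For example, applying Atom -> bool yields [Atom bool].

[Type [Prod [Atom ( [Type [Prod [Atom bool]]] )]] -> [Type [Prod [Atom bool]] -> [Type [Prod [Atom bool]]]]]

Type
Prod -> Type
Atom -> Type
( Type ) -> Type
( Prod ) -> Type
( Atom ) -> Type
( bool ) -> Type
( bool ) -> Prod -> Type
( bool ) -> Atom -> Type
( bool ) -> bool -> Type
( bool ) -> bool -> Prod
( bool ) -> bool -> Atom
( bool ) -> bool -> bool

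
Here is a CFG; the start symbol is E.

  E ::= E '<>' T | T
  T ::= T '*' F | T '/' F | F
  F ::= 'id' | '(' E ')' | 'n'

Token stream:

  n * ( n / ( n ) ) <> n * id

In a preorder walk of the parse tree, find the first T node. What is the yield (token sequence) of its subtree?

n * ( n / ( n ) )

[E [E [T [T [F n]] * [F ( [E [T [T [F n]] / [F ( [E [T [F n]]] )]]] )]]] <> [T [T [F n]] * [F id]]]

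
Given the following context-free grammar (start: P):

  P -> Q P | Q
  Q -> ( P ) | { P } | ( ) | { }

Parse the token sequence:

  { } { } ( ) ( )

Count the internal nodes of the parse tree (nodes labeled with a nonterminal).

[P [Q { }] [P [Q { }] [P [Q ( )] [P [Q ( )]]]]]

8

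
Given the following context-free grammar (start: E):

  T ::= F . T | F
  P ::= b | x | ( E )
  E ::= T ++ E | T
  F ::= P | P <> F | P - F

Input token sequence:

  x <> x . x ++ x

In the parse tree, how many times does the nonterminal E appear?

[E [T [F [P x] <> [F [P x]]] . [T [F [P x]]]] ++ [E [T [F [P x]]]]]

2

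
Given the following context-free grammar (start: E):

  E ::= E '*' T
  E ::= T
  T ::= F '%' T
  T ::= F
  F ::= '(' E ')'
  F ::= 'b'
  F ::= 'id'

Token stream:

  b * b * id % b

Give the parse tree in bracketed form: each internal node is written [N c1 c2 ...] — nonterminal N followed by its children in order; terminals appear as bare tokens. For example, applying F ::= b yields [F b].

[E [E [E [T [F b]]] * [T [F b]]] * [T [F id] % [T [F b]]]]

E
E * T
E * T * T
T * T * T
F * T * T
b * T * T
b * F * T
b * b * T
b * b * F % T
b * b * id % T
b * b * id % F
b * b * id % b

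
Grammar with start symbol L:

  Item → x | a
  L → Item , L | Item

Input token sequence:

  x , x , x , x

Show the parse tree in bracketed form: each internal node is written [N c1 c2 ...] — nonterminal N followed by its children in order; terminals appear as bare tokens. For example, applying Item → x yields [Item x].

L
Item , L
x , L
x , Item , L
x , x , L
x , x , Item , L
x , x , x , L
x , x , x , Item
x , x , x , x

[L [Item x] , [L [Item x] , [L [Item x] , [L [Item x]]]]]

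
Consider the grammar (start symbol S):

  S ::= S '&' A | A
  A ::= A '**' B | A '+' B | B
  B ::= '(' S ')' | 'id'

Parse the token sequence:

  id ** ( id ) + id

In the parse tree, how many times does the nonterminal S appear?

[S [A [A [A [B id]] ** [B ( [S [A [B id]]] )]] + [B id]]]

2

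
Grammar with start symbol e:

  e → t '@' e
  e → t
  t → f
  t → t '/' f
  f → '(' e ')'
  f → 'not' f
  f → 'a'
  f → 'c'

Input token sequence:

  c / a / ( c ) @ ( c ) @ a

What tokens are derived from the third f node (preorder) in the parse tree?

( c )

[e [t [t [t [f c]] / [f a]] / [f ( [e [t [f c]]] )]] @ [e [t [f ( [e [t [f c]]] )]] @ [e [t [f a]]]]]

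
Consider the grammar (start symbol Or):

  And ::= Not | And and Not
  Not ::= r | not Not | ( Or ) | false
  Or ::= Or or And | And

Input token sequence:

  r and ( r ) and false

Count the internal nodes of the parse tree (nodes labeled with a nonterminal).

[Or [And [And [And [Not r]] and [Not ( [Or [And [Not r]]] )]] and [Not false]]]

10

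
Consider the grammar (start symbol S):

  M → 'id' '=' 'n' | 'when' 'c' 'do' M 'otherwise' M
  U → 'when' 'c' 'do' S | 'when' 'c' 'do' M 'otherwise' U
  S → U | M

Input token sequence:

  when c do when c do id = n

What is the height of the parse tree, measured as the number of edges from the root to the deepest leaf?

6

[S [U when c do [S [U when c do [S [M id = n]]]]]]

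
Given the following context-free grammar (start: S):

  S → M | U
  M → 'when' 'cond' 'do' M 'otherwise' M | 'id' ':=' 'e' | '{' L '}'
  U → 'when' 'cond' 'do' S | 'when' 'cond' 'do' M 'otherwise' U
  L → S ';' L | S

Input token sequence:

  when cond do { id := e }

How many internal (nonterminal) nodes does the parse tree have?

[S [U when cond do [S [M { [L [S [M id := e]]] }]]]]

7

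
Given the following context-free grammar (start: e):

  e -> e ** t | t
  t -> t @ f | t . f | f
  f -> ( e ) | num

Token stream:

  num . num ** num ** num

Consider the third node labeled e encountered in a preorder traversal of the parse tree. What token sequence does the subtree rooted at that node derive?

[e [e [e [t [t [f num]] . [f num]]] ** [t [f num]]] ** [t [f num]]]

num . num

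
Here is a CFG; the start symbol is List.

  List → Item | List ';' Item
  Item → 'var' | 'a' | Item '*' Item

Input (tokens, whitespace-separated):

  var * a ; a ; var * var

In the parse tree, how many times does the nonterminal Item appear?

[List [List [List [Item [Item var] * [Item a]]] ; [Item a]] ; [Item [Item var] * [Item var]]]

7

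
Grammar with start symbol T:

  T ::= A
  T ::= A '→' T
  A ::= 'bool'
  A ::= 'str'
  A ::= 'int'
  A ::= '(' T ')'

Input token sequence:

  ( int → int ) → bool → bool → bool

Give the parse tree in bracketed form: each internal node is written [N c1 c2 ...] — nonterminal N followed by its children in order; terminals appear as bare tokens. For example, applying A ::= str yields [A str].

T
A → T
( T ) → T
( A → T ) → T
( int → T ) → T
( int → A ) → T
( int → int ) → T
( int → int ) → A → T
( int → int ) → bool → T
( int → int ) → bool → A → T
( int → int ) → bool → bool → T
( int → int ) → bool → bool → A
( int → int ) → bool → bool → bool

[T [A ( [T [A int] → [T [A int]]] )] → [T [A bool] → [T [A bool] → [T [A bool]]]]]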